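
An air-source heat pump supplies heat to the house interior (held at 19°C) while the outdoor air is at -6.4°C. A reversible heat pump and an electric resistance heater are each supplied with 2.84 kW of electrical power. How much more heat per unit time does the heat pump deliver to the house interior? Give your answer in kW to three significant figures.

In absolute terms T_C = 266.75 K and T_H = 292.15 K, so ΔT = 25.40 K.
COP_Carnot = T_H/ΔT = 292.15/25.40 = 11.50.
The heat pump delivers Q̇_H = COP × Ẇ = 32.67 kW; the resistance heater delivers Ẇ = 2.840 kW.
Extra = (COP − 1)·Ẇ = 29.83 kW.

29.8 kW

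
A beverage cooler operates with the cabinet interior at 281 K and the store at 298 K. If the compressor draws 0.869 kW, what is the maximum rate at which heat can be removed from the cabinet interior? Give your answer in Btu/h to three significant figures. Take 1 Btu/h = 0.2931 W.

49000 Btu/h

The reservoir spacing is ΔT = 298 − 281 = 17.00 K.
COP_Carnot = T_C/ΔT = 281.00/17.00 = 16.53.
Q̇_max = COP_Carnot × Ẇ = 16.53 × 0.8690 kW = 14.36 kW = 49010 Btu/h.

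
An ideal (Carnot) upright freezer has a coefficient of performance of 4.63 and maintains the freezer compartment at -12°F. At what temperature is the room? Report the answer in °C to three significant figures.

29.3 °C

COP_R = T_C/(T_H − T_C) gives T_H − T_C = T_C/COP.
With T_C = 248.71 K, T_H = 248.71 × (1 + 1/4.63) = 302.42 K.
Converting, 302.42 K = 29.27°C.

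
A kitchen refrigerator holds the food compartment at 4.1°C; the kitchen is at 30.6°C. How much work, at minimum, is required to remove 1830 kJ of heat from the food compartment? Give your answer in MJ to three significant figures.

In absolute terms T_C = 277.25 K and T_H = 303.75 K, so ΔT = 26.50 K.
The reversible limit is COP_R = T_C/ΔT = 10.46, so W_min = Q_C/COP = Q_C·ΔT/T_C.
W_min = 1830 × 26.50/277.25 = 174.9 kJ = 0.1749 MJ.

0.175 MJ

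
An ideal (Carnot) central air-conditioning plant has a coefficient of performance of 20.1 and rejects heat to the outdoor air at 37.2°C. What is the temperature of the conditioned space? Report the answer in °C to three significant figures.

22.5 °C

For a Carnot refrigerator COP_R = T_C/(T_H − T_C), so T_C = COP·T_H/(1 + COP).
With T_H = 310.35 K, T_C = 20.1 × 310.35/21.10 = 295.64 K.
Converting, 295.64 K = 22.49°C.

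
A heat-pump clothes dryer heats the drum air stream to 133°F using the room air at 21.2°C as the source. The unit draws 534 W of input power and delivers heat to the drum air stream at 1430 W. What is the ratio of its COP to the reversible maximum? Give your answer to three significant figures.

0.284

COP_actual = Q̇_H/Ẇ = 1430/534.0 = 2.678.
In absolute terms T_C = 294.35 K and T_H = 329.26 K, so ΔT = 34.91 K.
COP_Carnot = T_H/ΔT = 329.26/34.91 = 9.431.
η_II = COP_actual/COP_Carnot = 2.678/9.431 = 0.2839.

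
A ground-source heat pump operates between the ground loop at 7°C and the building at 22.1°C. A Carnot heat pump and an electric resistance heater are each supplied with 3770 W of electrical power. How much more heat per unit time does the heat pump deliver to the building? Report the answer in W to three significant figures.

In absolute terms T_C = 280.15 K and T_H = 295.25 K, so ΔT = 15.10 K.
COP_Carnot = T_H/ΔT = 295.25/15.10 = 19.55.
The heat pump delivers Q̇_H = COP × Ẇ = 73710 W; the resistance heater delivers Ẇ = 3770 W.
Extra = (COP − 1)·Ẇ = 69940 W.

69900 W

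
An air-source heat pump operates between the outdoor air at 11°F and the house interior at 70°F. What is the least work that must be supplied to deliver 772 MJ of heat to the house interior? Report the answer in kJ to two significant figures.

86000 kJ

In absolute terms T_C = 261.48 K and T_H = 294.26 K, so ΔT = 32.78 K.
The reversible limit is COP_HP = T_H/ΔT = 8.977, so W_min = Q_H/COP = Q_H·ΔT/T_H.
W_min = 772.0 × 32.78/294.26 = 85.99 MJ = 85990 kJ.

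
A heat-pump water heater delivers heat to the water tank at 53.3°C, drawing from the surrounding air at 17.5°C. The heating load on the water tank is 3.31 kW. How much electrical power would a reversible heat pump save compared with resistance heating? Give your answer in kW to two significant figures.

2.9 kW

In absolute terms T_C = 290.65 K and T_H = 326.45 K, so ΔT = 35.80 K.
COP_Carnot = T_H/ΔT = 326.45/35.80 = 9.119.
Resistance heating needs Ẇ_res = Q̇_H = 3.310 kW; the reversible heat pump needs only Ẇ_hp = Q̇_H/COP = 0.3630 kW.
Saving = 3.310 − 0.3630 = 2.947 kW.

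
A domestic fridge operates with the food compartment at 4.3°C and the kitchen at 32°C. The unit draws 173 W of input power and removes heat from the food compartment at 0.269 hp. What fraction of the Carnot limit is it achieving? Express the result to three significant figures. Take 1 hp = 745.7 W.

Converting, Q̇_C = 0.2690 hp = 200.6 W, so COP_actual = Q̇_C/Ẇ = 200.6/173.0 = 1.159.
In absolute terms T_C = 277.45 K and T_H = 305.15 K, so ΔT = 27.70 K.
COP_Carnot = T_C/ΔT = 277.45/27.70 = 10.02.
η_II = COP_actual/COP_Carnot = 1.159/10.02 = 0.1158.

0.116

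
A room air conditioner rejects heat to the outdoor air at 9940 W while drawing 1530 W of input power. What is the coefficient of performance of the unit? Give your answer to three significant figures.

The first law gives Q̇_H = Q̇_C + Ẇ, so the three rates are Q̇_C = 8410, Q̇_H = 9940, Ẇ = 1530 W.
COP_R = Q̇_C/Ẇ = 8410/1530 = 5.497.

5.50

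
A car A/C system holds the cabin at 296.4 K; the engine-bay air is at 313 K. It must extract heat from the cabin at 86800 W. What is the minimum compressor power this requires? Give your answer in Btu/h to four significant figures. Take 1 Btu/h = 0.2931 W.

16590 Btu/h

The reservoir spacing is ΔT = 313 − 296.4 = 16.60 K.
COP_Carnot = T_C/ΔT = 296.40/16.60 = 17.86.
Ẇ_min = Q̇/COP_Carnot = 86800/17.86 = 4861 W = 16590 Btu/h.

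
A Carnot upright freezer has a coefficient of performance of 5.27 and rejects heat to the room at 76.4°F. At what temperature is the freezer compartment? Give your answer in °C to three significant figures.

For a Carnot refrigerator COP_R = T_C/(T_H − T_C), so T_C = COP·T_H/(1 + COP).
With T_H = 297.82 K, T_C = 5.27 × 297.82/6.270 = 250.32 K.
Converting, 250.32 K = -22.83°C.

-22.8 °C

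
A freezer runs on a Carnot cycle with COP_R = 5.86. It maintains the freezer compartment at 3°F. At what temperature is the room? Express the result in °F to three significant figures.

82.0 °F

COP_R = T_C/(T_H − T_C) gives T_H − T_C = T_C/COP.
With T_C = 257.04 K, T_H = 257.04 × (1 + 1/5.86) = 300.90 K.
Converting, 300.90 K = 81.95°F.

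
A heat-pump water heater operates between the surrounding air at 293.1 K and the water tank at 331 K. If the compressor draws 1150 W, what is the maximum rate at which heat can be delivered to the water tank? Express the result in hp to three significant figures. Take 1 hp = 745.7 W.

13.5 hp

The reservoir spacing is ΔT = 331 − 293.1 = 37.90 K.
COP_Carnot = T_H/ΔT = 331.00/37.90 = 8.734.
Q̇_max = COP_Carnot × Ẇ = 8.734 × 1150 W = 10040 W = 13.47 hp.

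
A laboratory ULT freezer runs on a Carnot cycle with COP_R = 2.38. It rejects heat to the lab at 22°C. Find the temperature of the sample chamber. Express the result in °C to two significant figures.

For a Carnot refrigerator COP_R = T_C/(T_H − T_C), so T_C = COP·T_H/(1 + COP).
With T_H = 295.15 K, T_C = 2.38 × 295.15/3.380 = 207.83 K.
Converting, 207.83 K = -65.32°C.

-65 °C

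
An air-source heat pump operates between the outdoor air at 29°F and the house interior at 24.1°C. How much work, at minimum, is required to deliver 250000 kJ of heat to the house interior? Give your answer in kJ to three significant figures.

In absolute terms T_C = 271.48 K and T_H = 297.25 K, so ΔT = 25.77 K.
The reversible limit is COP_HP = T_H/ΔT = 11.54, so W_min = Q_H/COP = Q_H·ΔT/T_H.
W_min = 250000 × 25.77/297.25 = 21670 kJ.

21700 kJ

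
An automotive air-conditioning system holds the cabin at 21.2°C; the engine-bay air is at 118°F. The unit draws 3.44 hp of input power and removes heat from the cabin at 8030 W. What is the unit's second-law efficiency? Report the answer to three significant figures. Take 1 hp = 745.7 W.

Converting, Q̇_C = 8030 W = 10.77 hp, so COP_actual = Q̇_C/Ẇ = 10.77/3.440 = 3.130.
In absolute terms T_C = 294.35 K and T_H = 320.93 K, so ΔT = 26.58 K.
COP_Carnot = T_C/ΔT = 294.35/26.58 = 11.08.
η_II = COP_actual/COP_Carnot = 3.130/11.08 = 0.2826.

0.283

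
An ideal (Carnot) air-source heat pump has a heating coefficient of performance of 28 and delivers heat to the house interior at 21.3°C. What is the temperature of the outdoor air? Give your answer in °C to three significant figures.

COP_HP = T_H/(T_H − T_C) gives T_H − T_C = T_H/COP.
With T_H = 294.45 K, T_C = 294.45 × (1 − 1/28) = 283.93 K.
Converting, 283.93 K = 10.78°C.

10.8 °C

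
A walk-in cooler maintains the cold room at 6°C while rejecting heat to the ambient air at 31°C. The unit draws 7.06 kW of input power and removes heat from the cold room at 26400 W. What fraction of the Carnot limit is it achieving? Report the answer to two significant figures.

Converting, Q̇_C = 26400 W = 26.40 kW, so COP_actual = Q̇_C/Ẇ = 26.40/7.060 = 3.739.
In absolute terms T_C = 279.15 K and T_H = 304.15 K, so ΔT = 25.00 K.
COP_Carnot = T_C/ΔT = 279.15/25.00 = 11.17.
η_II = COP_actual/COP_Carnot = 3.739/11.17 = 0.3349.

0.33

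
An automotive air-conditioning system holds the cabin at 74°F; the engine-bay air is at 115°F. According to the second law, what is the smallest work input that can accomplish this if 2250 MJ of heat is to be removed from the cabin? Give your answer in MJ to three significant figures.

In absolute terms T_C = 296.48 K and T_H = 319.26 K, so ΔT = 22.78 K.
The reversible limit is COP_R = T_C/ΔT = 13.02, so W_min = Q_C/COP = Q_C·ΔT/T_C.
W_min = 2250 × 22.78/296.48 = 172.9 MJ.

173 MJ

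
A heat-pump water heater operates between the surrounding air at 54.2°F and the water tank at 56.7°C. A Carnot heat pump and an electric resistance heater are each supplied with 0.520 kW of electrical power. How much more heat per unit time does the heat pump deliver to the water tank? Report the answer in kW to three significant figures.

3.35 kW

In absolute terms T_C = 285.48 K and T_H = 329.85 K, so ΔT = 44.37 K.
COP_Carnot = T_H/ΔT = 329.85/44.37 = 7.435.
The heat pump delivers Q̇_H = COP × Ẇ = 3.866 kW; the resistance heater delivers Ẇ = 0.5200 kW.
Extra = (COP − 1)·Ẇ = 3.346 kW.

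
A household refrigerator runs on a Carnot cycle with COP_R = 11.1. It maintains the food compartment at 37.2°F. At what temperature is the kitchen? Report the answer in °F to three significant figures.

82.0 °F

COP_R = T_C/(T_H − T_C) gives T_H − T_C = T_C/COP.
With T_C = 276.04 K, T_H = 276.04 × (1 + 1/11.1) = 300.91 K.
Converting, 300.91 K = 81.96°F.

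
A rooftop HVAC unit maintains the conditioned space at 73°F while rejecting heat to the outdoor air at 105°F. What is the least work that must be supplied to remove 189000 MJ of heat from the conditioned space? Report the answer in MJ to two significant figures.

11000 MJ

In absolute terms T_C = 295.93 K and T_H = 313.71 K, so ΔT = 17.78 K.
The reversible limit is COP_R = T_C/ΔT = 16.65, so W_min = Q_C/COP = Q_C·ΔT/T_C.
W_min = 189000 × 17.78/295.93 = 11350 MJ.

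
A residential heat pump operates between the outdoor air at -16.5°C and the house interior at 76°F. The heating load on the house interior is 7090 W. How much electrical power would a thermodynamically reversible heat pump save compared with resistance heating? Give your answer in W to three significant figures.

In absolute terms T_C = 256.65 K and T_H = 297.59 K, so ΔT = 40.94 K.
COP_Carnot = T_H/ΔT = 297.59/40.94 = 7.268.
Resistance heating needs Ẇ_res = Q̇_H = 7090 W; the reversible heat pump needs only Ẇ_hp = Q̇_H/COP = 975.5 W.
Saving = 7090 − 975.5 = 6115 W.

6110 W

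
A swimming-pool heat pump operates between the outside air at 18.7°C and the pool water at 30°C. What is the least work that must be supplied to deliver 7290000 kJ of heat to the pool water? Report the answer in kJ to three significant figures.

In absolute terms T_C = 291.85 K and T_H = 303.15 K, so ΔT = 11.30 K.
The reversible limit is COP_HP = T_H/ΔT = 26.83, so W_min = Q_H/COP = Q_H·ΔT/T_H.
W_min = 7290000 × 11.30/303.15 = 271700 kJ.

272000 kJ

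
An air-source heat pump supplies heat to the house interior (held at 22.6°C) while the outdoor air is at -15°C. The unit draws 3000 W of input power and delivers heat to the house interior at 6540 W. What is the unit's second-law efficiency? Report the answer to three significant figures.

COP_actual = Q̇_H/Ẇ = 6540/3000 = 2.180.
In absolute terms T_C = 258.15 K and T_H = 295.75 K, so ΔT = 37.60 K.
COP_Carnot = T_H/ΔT = 295.75/37.60 = 7.866.
η_II = COP_actual/COP_Carnot = 2.180/7.866 = 0.2772.

0.277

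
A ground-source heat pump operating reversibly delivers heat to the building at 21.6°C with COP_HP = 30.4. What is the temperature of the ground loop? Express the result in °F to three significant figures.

COP_HP = T_H/(T_H − T_C) gives T_H − T_C = T_H/COP.
With T_H = 294.75 K, T_C = 294.75 × (1 − 1/30.4) = 285.05 K.
Converting, 285.05 K = 53.43°F.

53.4 °F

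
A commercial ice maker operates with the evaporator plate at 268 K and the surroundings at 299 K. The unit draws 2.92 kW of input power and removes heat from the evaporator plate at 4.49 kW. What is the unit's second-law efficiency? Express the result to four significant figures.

0.1779

COP_actual = Q̇_C/Ẇ = 4.490/2.920 = 1.538.
The reservoir spacing is ΔT = 299 − 268 = 31.00 K.
COP_Carnot = T_C/ΔT = 268.00/31.00 = 8.645.
η_II = COP_actual/COP_Carnot = 1.538/8.645 = 0.1779.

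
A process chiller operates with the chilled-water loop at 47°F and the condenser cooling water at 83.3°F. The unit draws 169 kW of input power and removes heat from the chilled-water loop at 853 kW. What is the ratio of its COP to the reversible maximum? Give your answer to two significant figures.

COP_actual = Q̇_C/Ẇ = 853.0/169.0 = 5.047.
In absolute terms T_C = 281.48 K and T_H = 301.65 K, so ΔT = 20.17 K.
COP_Carnot = T_C/ΔT = 281.48/20.17 = 13.96.
η_II = COP_actual/COP_Carnot = 5.047/13.96 = 0.3616.

0.36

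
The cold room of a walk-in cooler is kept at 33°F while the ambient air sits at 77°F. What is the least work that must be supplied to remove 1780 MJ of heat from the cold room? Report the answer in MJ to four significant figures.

In absolute terms T_C = 273.71 K and T_H = 298.15 K, so ΔT = 24.44 K.
The reversible limit is COP_R = T_C/ΔT = 11.20, so W_min = Q_C/COP = Q_C·ΔT/T_C.
W_min = 1780 × 24.44/273.71 = 159.0 MJ.

159.0 MJ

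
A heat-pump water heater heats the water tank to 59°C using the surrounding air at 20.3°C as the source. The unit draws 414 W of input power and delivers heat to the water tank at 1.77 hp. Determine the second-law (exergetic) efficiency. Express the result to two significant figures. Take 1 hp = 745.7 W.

Converting, Q̇_H = 1.770 hp = 1320 W, so COP_actual = Q̇_H/Ẇ = 1320/414.0 = 3.188.
In absolute terms T_C = 293.45 K and T_H = 332.15 K, so ΔT = 38.70 K.
COP_Carnot = T_H/ΔT = 332.15/38.70 = 8.583.
η_II = COP_actual/COP_Carnot = 3.188/8.583 = 0.3715.

0.37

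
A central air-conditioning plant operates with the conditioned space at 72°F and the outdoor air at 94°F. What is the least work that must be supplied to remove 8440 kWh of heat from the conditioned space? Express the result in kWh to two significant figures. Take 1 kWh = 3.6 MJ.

350 kWh

In absolute terms T_C = 295.37 K and T_H = 307.59 K, so ΔT = 12.22 K.
The reversible limit is COP_R = T_C/ΔT = 24.17, so W_min = Q_C/COP = Q_C·ΔT/T_C.
W_min = 8440 × 12.22/295.37 = 349.2 kWh.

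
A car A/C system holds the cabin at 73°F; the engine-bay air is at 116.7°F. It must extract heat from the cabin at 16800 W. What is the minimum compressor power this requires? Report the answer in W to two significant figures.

In absolute terms T_C = 295.93 K and T_H = 320.21 K, so ΔT = 24.28 K.
COP_Carnot = T_C/ΔT = 295.93/24.28 = 12.19.
Ẇ_min = Q̇/COP_Carnot = 16800/12.19 = 1378 W.

1400 W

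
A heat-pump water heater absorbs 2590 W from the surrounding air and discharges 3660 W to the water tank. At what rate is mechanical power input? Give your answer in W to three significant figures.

For a cyclic device the first law requires Q̇_H = Q̇_C + Ẇ.
Ẇ = Q̇_H − Q̇_C = 1070 W.

1070 W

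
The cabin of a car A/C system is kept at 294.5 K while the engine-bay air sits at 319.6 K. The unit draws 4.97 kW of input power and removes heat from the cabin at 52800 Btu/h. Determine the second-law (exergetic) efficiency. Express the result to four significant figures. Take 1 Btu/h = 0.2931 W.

0.2654

Converting, Q̇_C = 52800 Btu/h = 15.48 kW, so COP_actual = Q̇_C/Ẇ = 15.48/4.970 = 3.114.
The reservoir spacing is ΔT = 319.6 − 294.5 = 25.10 K.
COP_Carnot = T_C/ΔT = 294.50/25.10 = 11.73.
η_II = COP_actual/COP_Carnot = 3.114/11.73 = 0.2654.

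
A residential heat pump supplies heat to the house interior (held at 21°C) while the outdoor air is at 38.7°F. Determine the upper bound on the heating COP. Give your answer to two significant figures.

In absolute terms T_C = 276.87 K and T_H = 294.15 K, so ΔT = 17.28 K.
For a reversible cycle, COP_Carnot = T_H/ΔT = 294.15/17.28 = 17.02.

17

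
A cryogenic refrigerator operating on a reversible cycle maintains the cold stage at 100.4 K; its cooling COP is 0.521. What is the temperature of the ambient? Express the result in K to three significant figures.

COP_R = T_C/(T_H − T_C) gives T_H − T_C = T_C/COP.
With T_C = 100.40 K, T_H = 100.40 × (1 + 1/0.521) = 293.11 K.

293 K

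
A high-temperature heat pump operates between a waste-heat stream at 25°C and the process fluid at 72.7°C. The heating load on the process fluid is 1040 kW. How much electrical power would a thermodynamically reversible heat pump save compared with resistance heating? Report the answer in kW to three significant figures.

In absolute terms T_C = 298.15 K and T_H = 345.85 K, so ΔT = 47.70 K.
COP_Carnot = T_H/ΔT = 345.85/47.70 = 7.251.
Resistance heating needs Ẇ_res = Q̇_H = 1040 kW; the reversible heat pump needs only Ẇ_hp = Q̇_H/COP = 143.4 kW.
Saving = 1040 − 143.4 = 896.6 kW.

897 kW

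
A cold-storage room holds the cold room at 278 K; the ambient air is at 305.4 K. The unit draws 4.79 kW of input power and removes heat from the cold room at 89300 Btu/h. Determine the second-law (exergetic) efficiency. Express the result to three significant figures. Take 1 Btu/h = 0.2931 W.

0.539

Converting, Q̇_C = 89300 Btu/h = 26.17 kW, so COP_actual = Q̇_C/Ẇ = 26.17/4.790 = 5.464.
The reservoir spacing is ΔT = 305.4 − 278 = 27.40 K.
COP_Carnot = T_C/ΔT = 278.00/27.40 = 10.15.
η_II = COP_actual/COP_Carnot = 5.464/10.15 = 0.5386.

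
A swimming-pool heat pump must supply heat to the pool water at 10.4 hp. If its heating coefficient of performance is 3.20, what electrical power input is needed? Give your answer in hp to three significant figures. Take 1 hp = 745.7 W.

3.25 hp

Ẇ = Q̇_H/COP_HP = 10.40/3.20 = 3.250 hp.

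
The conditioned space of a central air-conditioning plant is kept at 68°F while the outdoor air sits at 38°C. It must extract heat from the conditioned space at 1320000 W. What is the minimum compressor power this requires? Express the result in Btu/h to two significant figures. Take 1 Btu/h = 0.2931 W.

280000 Btu/h

In absolute terms T_C = 293.15 K and T_H = 311.15 K, so ΔT = 18.00 K.
COP_Carnot = T_C/ΔT = 293.15/18.00 = 16.29.
Ẇ_min = Q̇/COP_Carnot = 1320000/16.29 = 81050 W = 276500 Btu/h.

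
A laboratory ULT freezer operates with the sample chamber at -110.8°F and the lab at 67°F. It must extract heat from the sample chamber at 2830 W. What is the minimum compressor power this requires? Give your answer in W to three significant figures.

In absolute terms T_C = 193.82 K and T_H = 292.59 K, so ΔT = 98.78 K.
COP_Carnot = T_C/ΔT = 193.82/98.78 = 1.962.
Ẇ_min = Q̇/COP_Carnot = 2830/1.962 = 1442 W.

1440 W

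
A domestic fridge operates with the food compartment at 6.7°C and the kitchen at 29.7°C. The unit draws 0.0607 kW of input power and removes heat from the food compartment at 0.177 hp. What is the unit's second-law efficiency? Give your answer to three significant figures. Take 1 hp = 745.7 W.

Converting, Q̇_C = 0.1770 hp = 0.1320 kW, so COP_actual = Q̇_C/Ẇ = 0.1320/0.06070 = 2.174.
In absolute terms T_C = 279.85 K and T_H = 302.85 K, so ΔT = 23.00 K.
COP_Carnot = T_C/ΔT = 279.85/23.00 = 12.17.
η_II = COP_actual/COP_Carnot = 2.174/12.17 = 0.1787.

0.179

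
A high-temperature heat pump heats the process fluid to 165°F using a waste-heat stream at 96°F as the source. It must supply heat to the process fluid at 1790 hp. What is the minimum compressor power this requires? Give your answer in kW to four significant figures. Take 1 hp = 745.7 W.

147.4 kW

In absolute terms T_C = 308.71 K and T_H = 347.04 K, so ΔT = 38.33 K.
COP_Carnot = T_H/ΔT = 347.04/38.33 = 9.053.
Ẇ_min = Q̇/COP_Carnot = 1790/9.053 = 197.7 hp = 147.4 kW.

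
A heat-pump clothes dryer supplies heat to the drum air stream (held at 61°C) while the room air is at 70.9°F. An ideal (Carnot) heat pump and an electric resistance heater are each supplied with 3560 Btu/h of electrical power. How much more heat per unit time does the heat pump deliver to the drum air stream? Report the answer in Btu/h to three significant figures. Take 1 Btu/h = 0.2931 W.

26600 Btu/h

In absolute terms T_C = 294.76 K and T_H = 334.15 K, so ΔT = 39.39 K.
COP_Carnot = T_H/ΔT = 334.15/39.39 = 8.483.
The heat pump delivers Q̇_H = COP × Ẇ = 30200 Btu/h; the resistance heater delivers Ẇ = 3560 Btu/h.
Extra = (COP − 1)·Ẇ = 26640 Btu/h.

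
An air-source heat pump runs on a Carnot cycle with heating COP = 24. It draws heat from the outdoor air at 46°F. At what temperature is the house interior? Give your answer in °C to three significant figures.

COP_HP = T_H/(T_H − T_C) rearranges to T_H = COP·T_C/(COP − 1).
With T_C = 280.93 K, T_H = 24 × 280.93/23.00 = 293.14 K.
Converting, 293.14 K = 19.99°C.

20.0 °C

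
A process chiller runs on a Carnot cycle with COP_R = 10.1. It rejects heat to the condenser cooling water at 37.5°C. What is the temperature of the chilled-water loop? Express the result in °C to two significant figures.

9.5 °C

For a Carnot refrigerator COP_R = T_C/(T_H − T_C), so T_C = COP·T_H/(1 + COP).
With T_H = 310.65 K, T_C = 10.1 × 310.65/11.10 = 282.66 K.
Converting, 282.66 K = 9.51°C.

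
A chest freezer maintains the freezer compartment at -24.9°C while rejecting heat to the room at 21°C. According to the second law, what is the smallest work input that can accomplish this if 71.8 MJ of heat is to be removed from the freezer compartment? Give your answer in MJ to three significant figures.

In absolute terms T_C = 248.25 K and T_H = 294.15 K, so ΔT = 45.90 K.
The reversible limit is COP_R = T_C/ΔT = 5.408, so W_min = Q_C/COP = Q_C·ΔT/T_C.
W_min = 71.80 × 45.90/248.25 = 13.28 MJ.

13.3 MJ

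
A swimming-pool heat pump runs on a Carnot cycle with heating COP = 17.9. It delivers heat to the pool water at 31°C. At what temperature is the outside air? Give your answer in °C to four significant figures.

14.01 °C

COP_HP = T_H/(T_H − T_C) gives T_H − T_C = T_H/COP.
With T_H = 304.15 K, T_C = 304.15 × (1 − 1/17.9) = 287.16 K.
Converting, 287.16 K = 14.01°C.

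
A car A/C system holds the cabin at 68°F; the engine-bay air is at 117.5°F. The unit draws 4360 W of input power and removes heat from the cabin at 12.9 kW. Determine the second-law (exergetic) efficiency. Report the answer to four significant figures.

Converting, Q̇_C = 12.90 kW = 12900 W, so COP_actual = Q̇_C/Ẇ = 12900/4360 = 2.959.
In absolute terms T_C = 293.15 K and T_H = 320.65 K, so ΔT = 27.50 K.
COP_Carnot = T_C/ΔT = 293.15/27.50 = 10.66.
η_II = COP_actual/COP_Carnot = 2.959/10.66 = 0.2776.

0.2776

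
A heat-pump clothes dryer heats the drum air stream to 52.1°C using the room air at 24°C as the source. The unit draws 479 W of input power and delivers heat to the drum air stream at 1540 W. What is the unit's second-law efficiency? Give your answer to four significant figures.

COP_actual = Q̇_H/Ẇ = 1540/479.0 = 3.215.
In absolute terms T_C = 297.15 K and T_H = 325.25 K, so ΔT = 28.10 K.
COP_Carnot = T_H/ΔT = 325.25/28.10 = 11.57.
η_II = COP_actual/COP_Carnot = 3.215/11.57 = 0.2778.

0.2778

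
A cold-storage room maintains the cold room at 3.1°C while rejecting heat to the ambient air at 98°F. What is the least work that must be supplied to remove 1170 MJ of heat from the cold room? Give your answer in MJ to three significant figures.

In absolute terms T_C = 276.25 K and T_H = 309.82 K, so ΔT = 33.57 K.
The reversible limit is COP_R = T_C/ΔT = 8.230, so W_min = Q_C/COP = Q_C·ΔT/T_C.
W_min = 1170 × 33.57/276.25 = 142.2 MJ.

142 MJ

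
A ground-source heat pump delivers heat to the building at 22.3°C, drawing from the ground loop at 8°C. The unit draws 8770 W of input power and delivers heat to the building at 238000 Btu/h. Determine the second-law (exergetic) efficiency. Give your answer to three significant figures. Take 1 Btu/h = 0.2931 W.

Converting, Q̇_H = 238000 Btu/h = 69760 W, so COP_actual = Q̇_H/Ẇ = 69760/8770 = 7.954.
In absolute terms T_C = 281.15 K and T_H = 295.45 K, so ΔT = 14.30 K.
COP_Carnot = T_H/ΔT = 295.45/14.30 = 20.66.
η_II = COP_actual/COP_Carnot = 7.954/20.66 = 0.3850.

0.385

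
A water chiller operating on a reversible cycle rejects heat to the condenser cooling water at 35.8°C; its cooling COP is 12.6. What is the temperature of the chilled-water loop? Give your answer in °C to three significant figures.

13.1 °C

For a Carnot refrigerator COP_R = T_C/(T_H − T_C), so T_C = COP·T_H/(1 + COP).
With T_H = 308.95 K, T_C = 12.6 × 308.95/13.60 = 286.23 K.
Converting, 286.23 K = 13.08°C.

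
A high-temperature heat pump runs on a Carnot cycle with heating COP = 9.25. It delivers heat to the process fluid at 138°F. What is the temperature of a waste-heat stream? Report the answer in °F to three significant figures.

COP_HP = T_H/(T_H − T_C) gives T_H − T_C = T_H/COP.
With T_H = 332.04 K, T_C = 332.04 × (1 − 1/9.25) = 296.14 K.
Converting, 296.14 K = 73.39°F.

73.4 °F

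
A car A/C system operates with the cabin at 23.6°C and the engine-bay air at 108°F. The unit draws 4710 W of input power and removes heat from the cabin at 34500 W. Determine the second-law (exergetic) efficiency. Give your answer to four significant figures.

0.4597

COP_actual = Q̇_C/Ẇ = 34500/4710 = 7.325.
In absolute terms T_C = 296.75 K and T_H = 315.37 K, so ΔT = 18.62 K.
COP_Carnot = T_C/ΔT = 296.75/18.62 = 15.94.
η_II = COP_actual/COP_Carnot = 7.325/15.94 = 0.4597.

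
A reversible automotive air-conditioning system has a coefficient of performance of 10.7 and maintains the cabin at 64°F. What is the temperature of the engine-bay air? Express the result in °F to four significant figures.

COP_R = T_C/(T_H − T_C) gives T_H − T_C = T_C/COP.
With T_C = 290.93 K, T_H = 290.93 × (1 + 1/10.7) = 318.12 K.
Converting, 318.12 K = 112.94°F.

112.9 °F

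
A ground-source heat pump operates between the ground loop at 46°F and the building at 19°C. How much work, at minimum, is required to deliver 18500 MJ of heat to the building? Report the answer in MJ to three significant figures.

In absolute terms T_C = 280.93 K and T_H = 292.15 K, so ΔT = 11.22 K.
The reversible limit is COP_HP = T_H/ΔT = 26.03, so W_min = Q_H/COP = Q_H·ΔT/T_H.
W_min = 18500 × 11.22/292.15 = 710.6 MJ.

711 MJ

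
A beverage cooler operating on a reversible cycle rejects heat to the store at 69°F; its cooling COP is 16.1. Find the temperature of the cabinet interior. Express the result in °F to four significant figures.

For a Carnot refrigerator COP_R = T_C/(T_H − T_C), so T_C = COP·T_H/(1 + COP).
With T_H = 293.71 K, T_C = 16.1 × 293.71/17.10 = 276.53 K.
Converting, 276.53 K = 38.08°F.

38.08 °F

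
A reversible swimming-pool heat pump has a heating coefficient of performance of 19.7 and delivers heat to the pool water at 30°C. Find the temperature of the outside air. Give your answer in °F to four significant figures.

COP_HP = T_H/(T_H − T_C) gives T_H − T_C = T_H/COP.
With T_H = 303.15 K, T_C = 303.15 × (1 − 1/19.7) = 287.76 K.
Converting, 287.76 K = 58.30°F.

58.30 °F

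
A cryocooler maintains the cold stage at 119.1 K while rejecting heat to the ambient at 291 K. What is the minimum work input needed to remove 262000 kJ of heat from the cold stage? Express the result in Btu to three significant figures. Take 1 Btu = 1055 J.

The reservoir spacing is ΔT = 291 − 119.1 = 171.9 K.
The reversible limit is COP_R = T_C/ΔT = 0.6928, so W_min = Q_C/COP = Q_C·ΔT/T_C.
W_min = 262000 × 171.9/119.10 = 378200 kJ = 358400 Btu.

358000 Btu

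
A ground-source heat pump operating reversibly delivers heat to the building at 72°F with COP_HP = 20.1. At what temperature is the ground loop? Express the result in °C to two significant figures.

7.5 °C

COP_HP = T_H/(T_H − T_C) gives T_H − T_C = T_H/COP.
With T_H = 295.37 K, T_C = 295.37 × (1 − 1/20.1) = 280.68 K.
Converting, 280.68 K = 7.53°C.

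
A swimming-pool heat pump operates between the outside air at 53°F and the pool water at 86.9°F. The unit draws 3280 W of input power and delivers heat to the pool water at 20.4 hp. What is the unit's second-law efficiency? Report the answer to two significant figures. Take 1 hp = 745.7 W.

0.29

Converting, Q̇_H = 20.40 hp = 15210 W, so COP_actual = Q̇_H/Ẇ = 15210/3280 = 4.638.
In absolute terms T_C = 284.82 K and T_H = 303.65 K, so ΔT = 18.83 K.
COP_Carnot = T_H/ΔT = 303.65/18.83 = 16.12.
η_II = COP_actual/COP_Carnot = 4.638/16.12 = 0.2877.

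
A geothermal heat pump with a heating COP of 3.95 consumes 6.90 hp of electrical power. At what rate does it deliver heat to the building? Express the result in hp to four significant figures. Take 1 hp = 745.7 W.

27.26 hp

Q̇_H = COP_HP × Ẇ = 3.95 × 6.900 = 27.26 hp.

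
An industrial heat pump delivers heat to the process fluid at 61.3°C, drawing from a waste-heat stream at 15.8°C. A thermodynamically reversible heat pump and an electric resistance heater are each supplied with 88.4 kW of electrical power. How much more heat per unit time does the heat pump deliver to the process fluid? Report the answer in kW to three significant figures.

In absolute terms T_C = 288.95 K and T_H = 334.45 K, so ΔT = 45.50 K.
COP_Carnot = T_H/ΔT = 334.45/45.50 = 7.351.
The heat pump delivers Q̇_H = COP × Ẇ = 649.8 kW; the resistance heater delivers Ẇ = 88.40 kW.
Extra = (COP − 1)·Ẇ = 561.4 kW.

561 kW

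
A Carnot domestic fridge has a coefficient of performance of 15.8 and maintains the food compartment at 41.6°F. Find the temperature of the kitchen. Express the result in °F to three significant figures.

COP_R = T_C/(T_H − T_C) gives T_H − T_C = T_C/COP.
With T_C = 278.48 K, T_H = 278.48 × (1 + 1/15.8) = 296.11 K.
Converting, 296.11 K = 73.33°F.

73.3 °F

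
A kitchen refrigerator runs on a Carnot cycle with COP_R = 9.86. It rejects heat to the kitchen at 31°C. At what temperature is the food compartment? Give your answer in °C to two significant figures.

3.0 °C

For a Carnot refrigerator COP_R = T_C/(T_H − T_C), so T_C = COP·T_H/(1 + COP).
With T_H = 304.15 K, T_C = 9.86 × 304.15/10.86 = 276.14 K.
Converting, 276.14 K = 2.99°C.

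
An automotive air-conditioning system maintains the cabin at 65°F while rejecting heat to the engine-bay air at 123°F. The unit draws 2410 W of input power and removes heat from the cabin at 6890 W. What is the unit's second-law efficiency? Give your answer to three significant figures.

0.316

COP_actual = Q̇_C/Ẇ = 6890/2410 = 2.859.
In absolute terms T_C = 291.48 K and T_H = 323.71 K, so ΔT = 32.22 K.
COP_Carnot = T_C/ΔT = 291.48/32.22 = 9.046.
η_II = COP_actual/COP_Carnot = 2.859/9.046 = 0.3160.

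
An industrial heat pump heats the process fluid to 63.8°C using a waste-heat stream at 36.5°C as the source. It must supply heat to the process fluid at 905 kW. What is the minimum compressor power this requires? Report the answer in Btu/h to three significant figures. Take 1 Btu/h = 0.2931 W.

250000 Btu/h

In absolute terms T_C = 309.65 K and T_H = 336.95 K, so ΔT = 27.30 K.
COP_Carnot = T_H/ΔT = 336.95/27.30 = 12.34.
Ẇ_min = Q̇/COP_Carnot = 905.0/12.34 = 73.32 kW = 250200 Btu/h.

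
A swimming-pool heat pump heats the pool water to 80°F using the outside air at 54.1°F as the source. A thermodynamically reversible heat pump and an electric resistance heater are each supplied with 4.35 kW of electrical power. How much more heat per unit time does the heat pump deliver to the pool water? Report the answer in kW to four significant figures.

86.29 kW

In absolute terms T_C = 285.43 K and T_H = 299.82 K, so ΔT = 14.39 K.
COP_Carnot = T_H/ΔT = 299.82/14.39 = 20.84.
The heat pump delivers Q̇_H = COP × Ẇ = 90.64 kW; the resistance heater delivers Ẇ = 4.350 kW.
Extra = (COP − 1)·Ẇ = 86.29 kW.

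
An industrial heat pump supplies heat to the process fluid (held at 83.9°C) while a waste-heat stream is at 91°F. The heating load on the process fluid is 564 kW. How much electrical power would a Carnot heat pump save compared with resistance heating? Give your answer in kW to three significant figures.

In absolute terms T_C = 305.93 K and T_H = 357.05 K, so ΔT = 51.12 K.
COP_Carnot = T_H/ΔT = 357.05/51.12 = 6.984.
Resistance heating needs Ẇ_res = Q̇_H = 564.0 kW; the reversible heat pump needs only Ẇ_hp = Q̇_H/COP = 80.75 kW.
Saving = 564.0 − 80.75 = 483.2 kW.

483 kW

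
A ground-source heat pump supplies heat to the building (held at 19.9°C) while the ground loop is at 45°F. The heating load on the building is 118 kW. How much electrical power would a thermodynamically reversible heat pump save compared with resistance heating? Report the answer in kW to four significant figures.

112.9 kW

In absolute terms T_C = 280.37 K and T_H = 293.05 K, so ΔT = 12.68 K.
COP_Carnot = T_H/ΔT = 293.05/12.68 = 23.12.
Resistance heating needs Ẇ_res = Q̇_H = 118.0 kW; the reversible heat pump needs only Ẇ_hp = Q̇_H/COP = 5.105 kW.
Saving = 118.0 − 5.105 = 112.9 kW.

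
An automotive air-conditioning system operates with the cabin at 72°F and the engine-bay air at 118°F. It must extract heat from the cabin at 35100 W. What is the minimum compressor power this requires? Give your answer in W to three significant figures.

3040 W

In absolute terms T_C = 295.37 K and T_H = 320.93 K, so ΔT = 25.56 K.
COP_Carnot = T_C/ΔT = 295.37/25.56 = 11.56.
Ẇ_min = Q̇/COP_Carnot = 35100/11.56 = 3037 W.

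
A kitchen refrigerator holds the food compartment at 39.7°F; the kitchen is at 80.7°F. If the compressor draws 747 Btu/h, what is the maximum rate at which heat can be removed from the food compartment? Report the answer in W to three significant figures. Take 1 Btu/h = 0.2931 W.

In absolute terms T_C = 277.43 K and T_H = 300.21 K, so ΔT = 22.78 K.
COP_Carnot = T_C/ΔT = 277.43/22.78 = 12.18.
Q̇_max = COP_Carnot × Ẇ = 12.18 × 747.0 Btu/h = 9098 Btu/h = 2667 W.

2670 W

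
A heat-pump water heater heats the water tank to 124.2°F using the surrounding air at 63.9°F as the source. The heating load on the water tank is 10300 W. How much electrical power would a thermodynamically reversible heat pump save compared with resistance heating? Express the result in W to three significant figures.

9240 W

In absolute terms T_C = 290.87 K and T_H = 324.37 K, so ΔT = 33.50 K.
COP_Carnot = T_H/ΔT = 324.37/33.50 = 9.683.
Resistance heating needs Ẇ_res = Q̇_H = 10300 W; the reversible heat pump needs only Ẇ_hp = Q̇_H/COP = 1064 W.
Saving = 10300 − 1064 = 9236 W.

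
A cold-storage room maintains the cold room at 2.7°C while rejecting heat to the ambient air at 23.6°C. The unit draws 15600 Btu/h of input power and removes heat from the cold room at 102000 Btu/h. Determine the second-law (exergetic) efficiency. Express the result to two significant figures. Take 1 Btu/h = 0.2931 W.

0.50

COP_actual = Q̇_C/Ẇ = 102000/15600 = 6.538.
In absolute terms T_C = 275.85 K and T_H = 296.75 K, so ΔT = 20.90 K.
COP_Carnot = T_C/ΔT = 275.85/20.90 = 13.20.
η_II = COP_actual/COP_Carnot = 6.538/13.20 = 0.4954.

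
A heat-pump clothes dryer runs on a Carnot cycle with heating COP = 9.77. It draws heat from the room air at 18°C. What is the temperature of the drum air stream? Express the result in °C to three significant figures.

51.2 °C

COP_HP = T_H/(T_H − T_C) rearranges to T_H = COP·T_C/(COP − 1).
With T_C = 291.15 K, T_H = 9.77 × 291.15/8.770 = 324.35 K.
Converting, 324.35 K = 51.20°C.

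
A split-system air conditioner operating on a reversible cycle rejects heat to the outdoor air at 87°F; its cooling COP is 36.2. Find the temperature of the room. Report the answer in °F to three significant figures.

For a Carnot refrigerator COP_R = T_C/(T_H − T_C), so T_C = COP·T_H/(1 + COP).
With T_H = 303.71 K, T_C = 36.2 × 303.71/37.20 = 295.54 K.
Converting, 295.54 K = 72.30°F.

72.3 °F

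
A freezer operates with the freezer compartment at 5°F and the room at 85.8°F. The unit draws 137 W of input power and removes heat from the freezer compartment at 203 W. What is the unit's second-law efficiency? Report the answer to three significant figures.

0.258

COP_actual = Q̇_C/Ẇ = 203.0/137.0 = 1.482.
In absolute terms T_C = 258.15 K and T_H = 303.04 K, so ΔT = 44.89 K.
COP_Carnot = T_C/ΔT = 258.15/44.89 = 5.751.
η_II = COP_actual/COP_Carnot = 1.482/5.751 = 0.2577.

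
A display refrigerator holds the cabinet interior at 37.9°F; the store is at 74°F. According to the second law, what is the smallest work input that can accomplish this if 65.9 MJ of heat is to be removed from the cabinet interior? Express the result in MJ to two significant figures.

In absolute terms T_C = 276.43 K and T_H = 296.48 K, so ΔT = 20.06 K.
The reversible limit is COP_R = T_C/ΔT = 13.78, so W_min = Q_C/COP = Q_C·ΔT/T_C.
W_min = 65.90 × 20.06/276.43 = 4.781 MJ.

4.8 MJ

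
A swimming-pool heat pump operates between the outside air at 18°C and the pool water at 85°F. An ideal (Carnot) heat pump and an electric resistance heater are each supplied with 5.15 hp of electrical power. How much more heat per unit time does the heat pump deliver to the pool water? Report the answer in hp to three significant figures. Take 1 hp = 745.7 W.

In absolute terms T_C = 291.15 K and T_H = 302.59 K, so ΔT = 11.44 K.
COP_Carnot = T_H/ΔT = 302.59/11.44 = 26.44.
The heat pump delivers Q̇_H = COP × Ẇ = 136.2 hp; the resistance heater delivers Ẇ = 5.150 hp.
Extra = (COP − 1)·Ẇ = 131.0 hp.

131 hp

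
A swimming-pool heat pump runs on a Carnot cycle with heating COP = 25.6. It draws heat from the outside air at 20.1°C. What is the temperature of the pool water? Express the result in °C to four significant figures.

32.02 °C

COP_HP = T_H/(T_H − T_C) rearranges to T_H = COP·T_C/(COP − 1).
With T_C = 293.25 K, T_H = 25.6 × 293.25/24.60 = 305.17 K.
Converting, 305.17 K = 32.02°C.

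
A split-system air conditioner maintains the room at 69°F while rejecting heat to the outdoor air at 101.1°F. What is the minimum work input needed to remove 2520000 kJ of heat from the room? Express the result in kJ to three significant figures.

In absolute terms T_C = 293.71 K and T_H = 311.54 K, so ΔT = 17.83 K.
The reversible limit is COP_R = T_C/ΔT = 16.47, so W_min = Q_C/COP = Q_C·ΔT/T_C.
W_min = 2520000 × 17.83/293.71 = 153000 kJ.

153000 kJ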